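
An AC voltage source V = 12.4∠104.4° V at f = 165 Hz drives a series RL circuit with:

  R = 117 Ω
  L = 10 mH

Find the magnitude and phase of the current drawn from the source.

Step 1 — Angular frequency: ω = 2π·f = 2π·165 = 1037 rad/s.
Step 2 — Component impedances:
  R: Z = R = 117 Ω
  L: Z = jωL = j·1037·0.01 = 0 + j10.37 Ω
Step 3 — Series combination: Z_total = R + L = 117 + j10.37 Ω = 117.5∠5.1° Ω.
Step 4 — Source phasor: V = 12.4∠104.4° V = -3.084 + j12.01 V.
Step 5 — Ohm's law: I = V / Z_total = (-3.084 + j12.01) / (117 + j10.37) = -0.01713 + j0.1042 A.
Step 6 — Convert to polar: |I| = 0.1056 A, ∠I = 99.3°.

I = 0.1056∠99.3° A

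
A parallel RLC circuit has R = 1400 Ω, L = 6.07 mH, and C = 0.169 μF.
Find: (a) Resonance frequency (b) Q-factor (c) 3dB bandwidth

Step 1 — Resonance: ω₀ = 1/√(LC) = 1/√(0.00607·1.69e-07) = 3.122e+04 rad/s.
Step 2 — f₀ = ω₀/(2π) = 4969 Hz.
Step 3 — Parallel Q: Q = R/(ω₀L) = 1400/(3.122e+04·0.00607) = 7.387.
Step 4 — Bandwidth: Δω = ω₀/Q = 4227 rad/s; BW = Δω/(2π) = 672.7 Hz.

(a) f₀ = 4969 Hz  (b) Q = 7.387  (c) BW = 672.7 Hz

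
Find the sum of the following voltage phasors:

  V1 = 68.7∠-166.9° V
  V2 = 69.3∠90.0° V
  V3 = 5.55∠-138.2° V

Step 1 — Convert each phasor to rectangular form:
  V1 = 68.7·(cos(-166.9°) + j·sin(-166.9°)) = -66.91 - j15.57 V
  V2 = 69.3·(cos(90.0°) + j·sin(90.0°)) = 0 + j69.3 V
  V3 = 5.55·(cos(-138.2°) + j·sin(-138.2°)) = -4.137 - j3.699 V
Step 2 — Sum components: V_total = -71.05 + j50.03 V.
Step 3 — Convert to polar: |V_total| = 86.9 V, ∠V_total = 144.8°.

V_total = 86.9∠144.8° V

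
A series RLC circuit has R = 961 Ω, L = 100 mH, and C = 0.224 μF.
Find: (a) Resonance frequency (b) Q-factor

Step 1 — Resonance condition Im(Z)=0 gives ω₀ = 1/√(LC).
Step 2 — ω₀ = 1/√(0.1·2.24e-07) = 6682 rad/s.
Step 3 — f₀ = ω₀/(2π) = 1063 Hz.
Step 4 — Series Q: Q = ω₀L/R = 6682·0.1/961 = 0.6953.

(a) f₀ = 1063 Hz  (b) Q = 0.6953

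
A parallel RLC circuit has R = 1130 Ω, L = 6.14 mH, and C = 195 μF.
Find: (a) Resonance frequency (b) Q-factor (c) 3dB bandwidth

Step 1 — Resonance: ω₀ = 1/√(LC) = 1/√(0.00614·0.000195) = 913.9 rad/s.
Step 2 — f₀ = ω₀/(2π) = 145.5 Hz.
Step 3 — Parallel Q: Q = R/(ω₀L) = 1130/(913.9·0.00614) = 201.4.
Step 4 — Bandwidth: Δω = ω₀/Q = 4.538 rad/s; BW = Δω/(2π) = 0.7223 Hz.

(a) f₀ = 145.5 Hz  (b) Q = 201.4  (c) BW = 0.7223 Hz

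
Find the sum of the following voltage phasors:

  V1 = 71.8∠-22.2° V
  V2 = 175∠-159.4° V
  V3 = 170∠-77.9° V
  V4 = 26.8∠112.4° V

Step 1 — Convert each phasor to rectangular form:
  V1 = 71.8·(cos(-22.2°) + j·sin(-22.2°)) = 66.48 - j27.13 V
  V2 = 175·(cos(-159.4°) + j·sin(-159.4°)) = -163.8 - j61.57 V
  V3 = 170·(cos(-77.9°) + j·sin(-77.9°)) = 35.64 - j166.2 V
  V4 = 26.8·(cos(112.4°) + j·sin(112.4°)) = -10.21 + j24.78 V
Step 2 — Sum components: V_total = -71.91 - j230.1 V.
Step 3 — Convert to polar: |V_total| = 241.1 V, ∠V_total = -107.4°.

V_total = 241.1∠-107.4° V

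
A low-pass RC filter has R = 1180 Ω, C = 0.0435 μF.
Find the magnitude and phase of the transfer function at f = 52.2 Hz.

Step 1 — Angular frequency: ω = 2π·52.2 = 328 rad/s.
Step 2 — Transfer function: H(jω) = 1/(1 + jωRC).
Step 3 — Denominator: 1 + jωRC = 1 + j·328·1180·4.35e-08 = 1 + j0.01684.
Step 4 — H = 0.9997 - j0.01683.
Step 5 — Magnitude: |H| = 0.9999 (-0.0 dB); phase: φ = -1.0°.

|H| = 0.9999 (-0.0 dB), φ = -1.0°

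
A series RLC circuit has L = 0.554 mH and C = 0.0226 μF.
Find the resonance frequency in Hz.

Step 1 — Resonance condition Im(Z)=0 gives ω₀ = 1/√(LC).
Step 2 — ω₀ = 1/√(0.000554·2.26e-08) = 2.826e+05 rad/s.
Step 3 — f₀ = ω₀/(2π) = 4.498e+04 Hz.

f₀ = 4.498e+04 Hz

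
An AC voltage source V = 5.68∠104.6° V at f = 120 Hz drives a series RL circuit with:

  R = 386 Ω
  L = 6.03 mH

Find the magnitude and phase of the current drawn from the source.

Step 1 — Angular frequency: ω = 2π·f = 2π·120 = 754 rad/s.
Step 2 — Component impedances:
  R: Z = R = 386 Ω
  L: Z = jωL = j·754·0.00603 = 0 + j4.547 Ω
Step 3 — Series combination: Z_total = R + L = 386 + j4.547 Ω = 386∠0.7° Ω.
Step 4 — Source phasor: V = 5.68∠104.6° V = -1.432 + j5.497 V.
Step 5 — Ohm's law: I = V / Z_total = (-1.432 + j5.497) / (386 + j4.547) = -0.003541 + j0.01428 A.
Step 6 — Convert to polar: |I| = 0.01471 A, ∠I = 103.9°.

I = 0.01471∠103.9° A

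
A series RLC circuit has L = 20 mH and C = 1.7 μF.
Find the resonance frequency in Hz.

Step 1 — Resonance condition Im(Z)=0 gives ω₀ = 1/√(LC).
Step 2 — ω₀ = 1/√(0.02·1.7e-06) = 5423 rad/s.
Step 3 — f₀ = ω₀/(2π) = 863.1 Hz.

f₀ = 863.1 Hz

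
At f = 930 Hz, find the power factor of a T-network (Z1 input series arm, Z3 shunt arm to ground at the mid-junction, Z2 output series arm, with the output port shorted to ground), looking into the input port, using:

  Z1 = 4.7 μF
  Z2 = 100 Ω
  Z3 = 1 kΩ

Step 1 — Angular frequency: ω = 2π·f = 2π·930 = 5843 rad/s.
Step 2 — Component impedances:
  Z1: Z = 1/(jωC) = -j/(ω·C) = 0 - j36.41 Ω
  Z2: Z = R = 100 Ω
  Z3: Z = R = 1000 Ω
Step 3 — With the output port shorted to ground, the output series arm Z2 runs from the junction to ground; the shunt arm Z3 also runs from the junction to ground. They appear in parallel: Z3 || Z2 = 90.91 Ω.
Step 4 — Series with input arm Z1: Z_in = Z1 + (Z3 || Z2) = 90.91 - j36.41 Ω = 97.93∠-21.8° Ω.
Step 5 — Power factor: PF = cos(φ) = Re(Z)/|Z| = 90.91/97.93 = 0.9283.
Step 6 — Type: Im(Z) = -36.41 ⇒ leading (phase φ = -21.8°).

PF = 0.9283 (leading, φ = -21.8°)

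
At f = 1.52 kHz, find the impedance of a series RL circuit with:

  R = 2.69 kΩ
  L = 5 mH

Step 1 — Angular frequency: ω = 2π·f = 2π·1520 = 9550 rad/s.
Step 2 — Component impedances:
  R: Z = R = 2690 Ω
  L: Z = jωL = j·9550·0.005 = 0 + j47.75 Ω
Step 3 — Series combination: Z_total = R + L = 2690 + j47.75 Ω = 2690∠1.0° Ω.

Z = 2690 + j47.75 Ω = 2690∠1.0° Ω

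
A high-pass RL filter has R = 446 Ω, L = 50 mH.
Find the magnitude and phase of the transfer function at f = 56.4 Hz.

Step 1 — Angular frequency: ω = 2π·56.4 = 354.4 rad/s.
Step 2 — Transfer function: H(jω) = jωL/(R + jωL).
Step 3 — Numerator jωL = j·17.72; denominator R + jωL = 446 + j17.72.
Step 4 — H = 0.001576 + j0.03967.
Step 5 — Magnitude: |H| = 0.0397 (-28.0 dB); phase: φ = 87.7°.

|H| = 0.0397 (-28.0 dB), φ = 87.7°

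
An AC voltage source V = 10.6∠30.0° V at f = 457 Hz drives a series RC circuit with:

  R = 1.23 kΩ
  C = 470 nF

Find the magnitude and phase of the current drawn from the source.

Step 1 — Angular frequency: ω = 2π·f = 2π·457 = 2871 rad/s.
Step 2 — Component impedances:
  R: Z = R = 1230 Ω
  C: Z = 1/(jωC) = -j/(ω·C) = 0 - j741 Ω
Step 3 — Series combination: Z_total = R + C = 1230 - j741 Ω = 1436∠-31.1° Ω.
Step 4 — Source phasor: V = 10.6∠30.0° V = 9.18 + j5.3 V.
Step 5 — Ohm's law: I = V / Z_total = (9.18 + j5.3) / (1230 - j741) = 0.003571 + j0.00646 A.
Step 6 — Convert to polar: |I| = 0.007382 A, ∠I = 61.1°.

I = 0.007382∠61.1° A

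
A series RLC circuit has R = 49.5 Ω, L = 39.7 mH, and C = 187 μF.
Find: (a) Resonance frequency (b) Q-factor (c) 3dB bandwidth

Step 1 — Resonance condition Im(Z)=0 gives ω₀ = 1/√(LC).
Step 2 — ω₀ = 1/√(0.0397·0.000187) = 367 rad/s.
Step 3 — f₀ = ω₀/(2π) = 58.41 Hz.
Step 4 — Series Q: Q = ω₀L/R = 367·0.0397/49.5 = 0.2944.
Step 5 — 3dB bandwidth: Δω = ω₀/Q = 1247 rad/s; BW = Δω/(2π) = 198.4 Hz.

(a) f₀ = 58.41 Hz  (b) Q = 0.2944  (c) BW = 198.4 Hz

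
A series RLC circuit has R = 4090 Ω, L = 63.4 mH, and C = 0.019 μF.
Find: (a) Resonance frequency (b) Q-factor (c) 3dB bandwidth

Step 1 — Resonance: ω₀ = 1/√(LC) = 1/√(0.0634·1.9e-08) = 2.881e+04 rad/s.
Step 2 — f₀ = ω₀/(2π) = 4586 Hz.
Step 3 — Series Q: Q = ω₀L/R = 2.881e+04·0.0634/4090 = 0.4466.
Step 4 — Bandwidth: Δω = ω₀/Q = 6.451e+04 rad/s; BW = Δω/(2π) = 1.027e+04 Hz.

(a) f₀ = 4586 Hz  (b) Q = 0.4466  (c) BW = 1.027e+04 Hz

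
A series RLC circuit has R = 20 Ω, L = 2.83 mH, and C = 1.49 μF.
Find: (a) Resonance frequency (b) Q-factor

Step 1 — Resonance condition Im(Z)=0 gives ω₀ = 1/√(LC).
Step 2 — ω₀ = 1/√(0.00283·1.49e-06) = 1.54e+04 rad/s.
Step 3 — f₀ = ω₀/(2π) = 2451 Hz.
Step 4 — Series Q: Q = ω₀L/R = 1.54e+04·0.00283/20 = 2.179.

(a) f₀ = 2451 Hz  (b) Q = 2.179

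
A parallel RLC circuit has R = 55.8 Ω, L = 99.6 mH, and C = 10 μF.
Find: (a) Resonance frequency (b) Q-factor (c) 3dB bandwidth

Step 1 — Resonance: ω₀ = 1/√(LC) = 1/√(0.0996·1e-05) = 1002 rad/s.
Step 2 — f₀ = ω₀/(2π) = 159.5 Hz.
Step 3 — Parallel Q: Q = R/(ω₀L) = 55.8/(1002·0.0996) = 0.5591.
Step 4 — Bandwidth: Δω = ω₀/Q = 1792 rad/s; BW = Δω/(2π) = 285.2 Hz.

(a) f₀ = 159.5 Hz  (b) Q = 0.5591  (c) BW = 285.2 Hz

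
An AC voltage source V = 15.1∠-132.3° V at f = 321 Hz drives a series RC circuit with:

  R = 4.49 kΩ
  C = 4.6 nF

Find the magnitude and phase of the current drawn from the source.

Step 1 — Angular frequency: ω = 2π·f = 2π·321 = 2017 rad/s.
Step 2 — Component impedances:
  R: Z = R = 4490 Ω
  C: Z = 1/(jωC) = -j/(ω·C) = 0 - j1.078e+05 Ω
Step 3 — Series combination: Z_total = R + C = 4490 - j1.078e+05 Ω = 1.079e+05∠-87.6° Ω.
Step 4 — Source phasor: V = 15.1∠-132.3° V = -10.16 - j11.17 V.
Step 5 — Ohm's law: I = V / Z_total = (-10.16 - j11.17) / (4490 - j1.078e+05) = 9.952e-05 - j9.843e-05 A.
Step 6 — Convert to polar: |I| = 0.00014 A, ∠I = -44.7°.

I = 0.00014∠-44.7° A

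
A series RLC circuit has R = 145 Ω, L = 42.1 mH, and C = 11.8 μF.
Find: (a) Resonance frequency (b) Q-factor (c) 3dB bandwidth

Step 1 — Resonance condition Im(Z)=0 gives ω₀ = 1/√(LC).
Step 2 — ω₀ = 1/√(0.0421·1.18e-05) = 1419 rad/s.
Step 3 — f₀ = ω₀/(2π) = 225.8 Hz.
Step 4 — Series Q: Q = ω₀L/R = 1419·0.0421/145 = 0.4119.
Step 5 — 3dB bandwidth: Δω = ω₀/Q = 3444 rad/s; BW = Δω/(2π) = 548.2 Hz.

(a) f₀ = 225.8 Hz  (b) Q = 0.4119  (c) BW = 548.2 Hz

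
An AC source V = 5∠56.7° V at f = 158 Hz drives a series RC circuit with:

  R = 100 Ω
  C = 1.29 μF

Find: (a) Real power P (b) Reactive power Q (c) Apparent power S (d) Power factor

Step 1 — Angular frequency: ω = 2π·f = 2π·158 = 992.7 rad/s.
Step 2 — Component impedances:
  R: Z = R = 100 Ω
  C: Z = 1/(jωC) = -j/(ω·C) = 0 - j780.9 Ω
Step 3 — Series combination: Z_total = R + C = 100 - j780.9 Ω = 787.2∠-82.7° Ω.
Step 4 — Source phasor: V = 5∠56.7° V = 2.745 + j4.179 V.
Step 5 — Current: I = V / Z = -0.004823 + j0.004133 A = 0.006351∠139.4° A.
Step 6 — Complex power: S = V·I* = 0.004034 - j0.0315 VA.
Step 7 — Real power: P = Re(S) = 0.004034 W.
Step 8 — Reactive power: Q = Im(S) = -0.0315 VAR.
Step 9 — Apparent power: |S| = 0.03176 VA.
Step 10 — Power factor: PF = P/|S| = 0.127 (leading).

(a) P = 0.004034 W  (b) Q = -0.0315 VAR  (c) S = 0.03176 VA  (d) PF = 0.127 (leading)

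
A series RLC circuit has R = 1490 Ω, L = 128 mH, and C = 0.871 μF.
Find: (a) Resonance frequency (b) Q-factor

Step 1 — Resonance condition Im(Z)=0 gives ω₀ = 1/√(LC).
Step 2 — ω₀ = 1/√(0.128·8.71e-07) = 2995 rad/s.
Step 3 — f₀ = ω₀/(2π) = 476.7 Hz.
Step 4 — Series Q: Q = ω₀L/R = 2995·0.128/1490 = 0.2573.

(a) f₀ = 476.7 Hz  (b) Q = 0.2573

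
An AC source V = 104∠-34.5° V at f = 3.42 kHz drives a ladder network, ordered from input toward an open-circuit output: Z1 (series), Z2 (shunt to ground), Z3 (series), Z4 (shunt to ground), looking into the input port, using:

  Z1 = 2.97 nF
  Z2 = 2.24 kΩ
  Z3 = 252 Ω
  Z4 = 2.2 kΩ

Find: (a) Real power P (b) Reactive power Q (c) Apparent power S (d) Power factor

Step 1 — Angular frequency: ω = 2π·f = 2π·3420 = 2.149e+04 rad/s.
Step 2 — Component impedances:
  Z1: Z = 1/(jωC) = -j/(ω·C) = 0 - j1.567e+04 Ω
  Z2: Z = R = 2240 Ω
  Z3: Z = R = 252 Ω
  Z4: Z = R = 2200 Ω
Step 3 — Ladder network (open output): work backward from the far end, alternating series and parallel combinations. Z_in = 1171 - j1.567e+04 Ω = 1.571e+04∠-85.7° Ω.
Step 4 — Source phasor: V = 104∠-34.5° V = 85.71 - j58.91 V.
Step 5 — Current: I = V / Z = 0.004145 + j0.00516 A = 0.006619∠51.2° A.
Step 6 — Complex power: S = V·I* = 0.05128 - j0.6865 VA.
Step 7 — Real power: P = Re(S) = 0.05128 W.
Step 8 — Reactive power: Q = Im(S) = -0.6865 VAR.
Step 9 — Apparent power: |S| = 0.6884 VA.
Step 10 — Power factor: PF = P/|S| = 0.0745 (leading).

(a) P = 0.05128 W  (b) Q = -0.6865 VAR  (c) S = 0.6884 VA  (d) PF = 0.0745 (leading)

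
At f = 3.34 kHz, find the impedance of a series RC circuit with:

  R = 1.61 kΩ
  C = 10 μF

Step 1 — Angular frequency: ω = 2π·f = 2π·3340 = 2.099e+04 rad/s.
Step 2 — Component impedances:
  R: Z = R = 1610 Ω
  C: Z = 1/(jωC) = -j/(ω·C) = 0 - j4.765 Ω
Step 3 — Series combination: Z_total = R + C = 1610 - j4.765 Ω = 1610∠-0.2° Ω.

Z = 1610 - j4.765 Ω = 1610∠-0.2° Ω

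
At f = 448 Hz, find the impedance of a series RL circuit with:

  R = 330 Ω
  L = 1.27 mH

Step 1 — Angular frequency: ω = 2π·f = 2π·448 = 2815 rad/s.
Step 2 — Component impedances:
  R: Z = R = 330 Ω
  L: Z = jωL = j·2815·0.00127 = 0 + j3.575 Ω
Step 3 — Series combination: Z_total = R + L = 330 + j3.575 Ω = 330∠0.6° Ω.

Z = 330 + j3.575 Ω = 330∠0.6° Ω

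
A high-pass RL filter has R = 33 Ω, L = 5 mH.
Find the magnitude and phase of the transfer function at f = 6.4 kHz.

Step 1 — Angular frequency: ω = 2π·6400 = 4.021e+04 rad/s.
Step 2 — Transfer function: H(jω) = jωL/(R + jωL).
Step 3 — Numerator jωL = j·201.1; denominator R + jωL = 33 + j201.1.
Step 4 — H = 0.9738 + j0.1598.
Step 5 — Magnitude: |H| = 0.9868 (-0.1 dB); phase: φ = 9.3°.

|H| = 0.9868 (-0.1 dB), φ = 9.3°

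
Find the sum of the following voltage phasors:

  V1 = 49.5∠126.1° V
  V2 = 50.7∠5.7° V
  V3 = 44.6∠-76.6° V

Step 1 — Convert each phasor to rectangular form:
  V1 = 49.5·(cos(126.1°) + j·sin(126.1°)) = -29.17 + j40 V
  V2 = 50.7·(cos(5.7°) + j·sin(5.7°)) = 50.45 + j5.036 V
  V3 = 44.6·(cos(-76.6°) + j·sin(-76.6°)) = 10.34 - j43.39 V
Step 2 — Sum components: V_total = 31.62 + j1.645 V.
Step 3 — Convert to polar: |V_total| = 31.66 V, ∠V_total = 3.0°.

V_total = 31.66∠3.0° V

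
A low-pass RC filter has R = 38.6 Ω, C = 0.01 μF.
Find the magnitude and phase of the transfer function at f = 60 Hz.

Step 1 — Angular frequency: ω = 2π·60 = 377 rad/s.
Step 2 — Transfer function: H(jω) = 1/(1 + jωRC).
Step 3 — Denominator: 1 + jωRC = 1 + j·377·38.6·1e-08 = 1 + j0.0001455.
Step 4 — H = 1 - j0.0001455.
Step 5 — Magnitude: |H| = 1 (-0.0 dB); phase: φ = -0.0°.

|H| = 1 (-0.0 dB), φ = -0.0°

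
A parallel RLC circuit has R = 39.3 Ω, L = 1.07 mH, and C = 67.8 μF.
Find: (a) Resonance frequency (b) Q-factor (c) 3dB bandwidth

Step 1 — Resonance: ω₀ = 1/√(LC) = 1/√(0.00107·6.78e-05) = 3713 rad/s.
Step 2 — f₀ = ω₀/(2π) = 590.9 Hz.
Step 3 — Parallel Q: Q = R/(ω₀L) = 39.3/(3713·0.00107) = 9.893.
Step 4 — Bandwidth: Δω = ω₀/Q = 375.3 rad/s; BW = Δω/(2π) = 59.73 Hz.

(a) f₀ = 590.9 Hz  (b) Q = 9.893  (c) BW = 59.73 Hz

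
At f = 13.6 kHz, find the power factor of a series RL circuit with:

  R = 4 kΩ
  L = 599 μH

Step 1 — Angular frequency: ω = 2π·f = 2π·1.36e+04 = 8.545e+04 rad/s.
Step 2 — Component impedances:
  R: Z = R = 4000 Ω
  L: Z = jωL = j·8.545e+04·0.000599 = 0 + j51.19 Ω
Step 3 — Series combination: Z_total = R + L = 4000 + j51.19 Ω = 4000∠0.7° Ω.
Step 4 — Power factor: PF = cos(φ) = Re(Z)/|Z| = 4000/4000.3 = 0.9999.
Step 5 — Type: Im(Z) = 51.19 ⇒ lagging (phase φ = 0.7°).

PF = 0.9999 (lagging, φ = 0.7°)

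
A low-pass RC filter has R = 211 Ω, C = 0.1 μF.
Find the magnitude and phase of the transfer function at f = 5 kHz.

Step 1 — Angular frequency: ω = 2π·5000 = 3.142e+04 rad/s.
Step 2 — Transfer function: H(jω) = 1/(1 + jωRC).
Step 3 — Denominator: 1 + jωRC = 1 + j·3.142e+04·211·1e-07 = 1 + j0.6629.
Step 4 — H = 0.6947 - j0.4605.
Step 5 — Magnitude: |H| = 0.8335 (-1.6 dB); phase: φ = -33.5°.

|H| = 0.8335 (-1.6 dB), φ = -33.5°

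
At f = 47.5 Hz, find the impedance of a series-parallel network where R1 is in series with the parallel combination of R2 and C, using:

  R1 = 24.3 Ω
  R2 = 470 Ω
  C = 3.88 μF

Step 1 — Angular frequency: ω = 2π·f = 2π·47.5 = 298.5 rad/s.
Step 2 — Component impedances:
  R1: Z = R = 24.3 Ω
  R2: Z = R = 470 Ω
  C: Z = 1/(jωC) = -j/(ω·C) = 0 - j863.6 Ω
Step 3 — Parallel branch: R2 || C = 1/(1/R2 + 1/C) = 362.6 - j197.3 Ω.
Step 4 — Series with R1: Z_total = R1 + (R2 || C) = 386.9 - j197.3 Ω = 434.3∠-27.0° Ω.

Z = 386.9 - j197.3 Ω = 434.3∠-27.0° Ω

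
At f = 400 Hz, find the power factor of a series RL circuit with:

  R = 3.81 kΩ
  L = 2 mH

Step 1 — Angular frequency: ω = 2π·f = 2π·400 = 2513 rad/s.
Step 2 — Component impedances:
  R: Z = R = 3810 Ω
  L: Z = jωL = j·2513·0.002 = 0 + j5.027 Ω
Step 3 — Series combination: Z_total = R + L = 3810 + j5.027 Ω = 3810∠0.1° Ω.
Step 4 — Power factor: PF = cos(φ) = Re(Z)/|Z| = 3810/3810 = 1.
Step 5 — Type: Im(Z) = 5.027 ⇒ lagging (phase φ = 0.1°).

PF = 1 (lagging, φ = 0.1°)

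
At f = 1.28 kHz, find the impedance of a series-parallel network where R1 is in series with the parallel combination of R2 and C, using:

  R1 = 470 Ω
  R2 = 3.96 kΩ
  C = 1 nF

Step 1 — Angular frequency: ω = 2π·f = 2π·1280 = 8042 rad/s.
Step 2 — Component impedances:
  R1: Z = R = 470 Ω
  R2: Z = R = 3960 Ω
  C: Z = 1/(jωC) = -j/(ω·C) = 0 - j1.243e+05 Ω
Step 3 — Parallel branch: R2 || C = 1/(1/R2 + 1/C) = 3956 - j126 Ω.
Step 4 — Series with R1: Z_total = R1 + (R2 || C) = 4426 - j126 Ω = 4428∠-1.6° Ω.

Z = 4426 - j126 Ω = 4428∠-1.6° Ω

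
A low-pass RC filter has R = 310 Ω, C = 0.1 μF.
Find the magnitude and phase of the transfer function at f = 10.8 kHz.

Step 1 — Angular frequency: ω = 2π·1.08e+04 = 6.786e+04 rad/s.
Step 2 — Transfer function: H(jω) = 1/(1 + jωRC).
Step 3 — Denominator: 1 + jωRC = 1 + j·6.786e+04·310·1e-07 = 1 + j2.104.
Step 4 — H = 0.1843 - j0.3877.
Step 5 — Magnitude: |H| = 0.4293 (-7.3 dB); phase: φ = -64.6°.

|H| = 0.4293 (-7.3 dB), φ = -64.6°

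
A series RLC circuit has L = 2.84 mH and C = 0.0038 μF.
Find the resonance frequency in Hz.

Step 1 — Resonance condition Im(Z)=0 gives ω₀ = 1/√(LC).
Step 2 — ω₀ = 1/√(0.00284·3.8e-09) = 3.044e+05 rad/s.
Step 3 — f₀ = ω₀/(2π) = 4.845e+04 Hz.

f₀ = 4.845e+04 Hz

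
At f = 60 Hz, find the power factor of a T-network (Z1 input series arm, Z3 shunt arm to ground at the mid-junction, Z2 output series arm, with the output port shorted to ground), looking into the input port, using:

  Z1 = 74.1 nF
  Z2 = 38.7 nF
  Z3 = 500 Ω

Step 1 — Angular frequency: ω = 2π·f = 2π·60 = 377 rad/s.
Step 2 — Component impedances:
  Z1: Z = 1/(jωC) = -j/(ω·C) = 0 - j3.58e+04 Ω
  Z2: Z = 1/(jωC) = -j/(ω·C) = 0 - j6.854e+04 Ω
  Z3: Z = R = 500 Ω
Step 3 — With the output port shorted to ground, the output series arm Z2 runs from the junction to ground; the shunt arm Z3 also runs from the junction to ground. They appear in parallel: Z3 || Z2 = 500 - j3.647 Ω.
Step 4 — Series with input arm Z1: Z_in = Z1 + (Z3 || Z2) = 500 - j3.58e+04 Ω = 3.58e+04∠-89.2° Ω.
Step 5 — Power factor: PF = cos(φ) = Re(Z)/|Z| = 499.97/35804 = 0.01396.
Step 6 — Type: Im(Z) = -3.58e+04 ⇒ leading (phase φ = -89.2°).

PF = 0.01396 (leading, φ = -89.2°)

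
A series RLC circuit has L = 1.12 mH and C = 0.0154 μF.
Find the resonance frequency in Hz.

Step 1 — Resonance condition Im(Z)=0 gives ω₀ = 1/√(LC).
Step 2 — ω₀ = 1/√(0.00112·1.54e-08) = 2.408e+05 rad/s.
Step 3 — f₀ = ω₀/(2π) = 3.832e+04 Hz.

f₀ = 3.832e+04 Hz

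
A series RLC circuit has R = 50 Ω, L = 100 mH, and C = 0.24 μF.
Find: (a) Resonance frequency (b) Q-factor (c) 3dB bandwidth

Step 1 — Resonance: ω₀ = 1/√(LC) = 1/√(0.1·2.4e-07) = 6455 rad/s.
Step 2 — f₀ = ω₀/(2π) = 1027 Hz.
Step 3 — Series Q: Q = ω₀L/R = 6455·0.1/50 = 12.91.
Step 4 — Bandwidth: Δω = ω₀/Q = 500 rad/s; BW = Δω/(2π) = 79.58 Hz.

(a) f₀ = 1027 Hz  (b) Q = 12.91  (c) BW = 79.58 Hz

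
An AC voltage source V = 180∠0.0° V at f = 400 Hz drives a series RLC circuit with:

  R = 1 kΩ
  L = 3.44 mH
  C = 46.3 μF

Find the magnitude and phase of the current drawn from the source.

Step 1 — Angular frequency: ω = 2π·f = 2π·400 = 2513 rad/s.
Step 2 — Component impedances:
  R: Z = R = 1000 Ω
  L: Z = jωL = j·2513·0.00344 = 0 + j8.646 Ω
  C: Z = 1/(jωC) = -j/(ω·C) = 0 - j8.594 Ω
Step 3 — Series combination: Z_total = R + L + C = 1000 + j0.05198 Ω = 1000∠0.0° Ω.
Step 4 — Source phasor: V = 180∠0.0° V = 180 V.
Step 5 — Ohm's law: I = V / Z_total = (180) / (1000 + j0.05198) = 0.18 - j9.357e-06 A.
Step 6 — Convert to polar: |I| = 0.18 A, ∠I = -0.0°.

I = 0.18∠-0.0° A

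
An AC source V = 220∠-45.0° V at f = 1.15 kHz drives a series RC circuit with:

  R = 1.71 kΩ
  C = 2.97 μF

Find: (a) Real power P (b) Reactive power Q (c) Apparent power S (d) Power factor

Step 1 — Angular frequency: ω = 2π·f = 2π·1150 = 7226 rad/s.
Step 2 — Component impedances:
  R: Z = R = 1710 Ω
  C: Z = 1/(jωC) = -j/(ω·C) = 0 - j46.6 Ω
Step 3 — Series combination: Z_total = R + C = 1710 - j46.6 Ω = 1711∠-1.6° Ω.
Step 4 — Source phasor: V = 220∠-45.0° V = 155.6 - j155.6 V.
Step 5 — Current: I = V / Z = 0.09338 - j0.08843 A = 0.1286∠-43.4° A.
Step 6 — Complex power: S = V·I* = 28.28 - j0.7707 VA.
Step 7 — Real power: P = Re(S) = 28.28 W.
Step 8 — Reactive power: Q = Im(S) = -0.7707 VAR.
Step 9 — Apparent power: |S| = 28.29 VA.
Step 10 — Power factor: PF = P/|S| = 0.9996 (leading).

(a) P = 28.28 W  (b) Q = -0.7707 VAR  (c) S = 28.29 VA  (d) PF = 0.9996 (leading)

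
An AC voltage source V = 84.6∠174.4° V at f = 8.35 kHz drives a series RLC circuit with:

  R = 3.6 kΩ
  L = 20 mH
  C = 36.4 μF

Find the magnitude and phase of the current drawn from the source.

Step 1 — Angular frequency: ω = 2π·f = 2π·8350 = 5.246e+04 rad/s.
Step 2 — Component impedances:
  R: Z = R = 3600 Ω
  L: Z = jωL = j·5.246e+04·0.02 = 0 + j1049 Ω
  C: Z = 1/(jωC) = -j/(ω·C) = 0 - j0.5236 Ω
Step 3 — Series combination: Z_total = R + L + C = 3600 + j1049 Ω = 3750∠16.2° Ω.
Step 4 — Source phasor: V = 84.6∠174.4° V = -84.2 + j8.256 V.
Step 5 — Ohm's law: I = V / Z_total = (-84.2 + j8.256) / (3600 + j1049) = -0.02094 + j0.008394 A.
Step 6 — Convert to polar: |I| = 0.02256 A, ∠I = 158.2°.

I = 0.02256∠158.2° A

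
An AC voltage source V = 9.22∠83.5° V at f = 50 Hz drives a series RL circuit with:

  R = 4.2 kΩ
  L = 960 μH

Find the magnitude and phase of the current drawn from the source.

Step 1 — Angular frequency: ω = 2π·f = 2π·50 = 314.2 rad/s.
Step 2 — Component impedances:
  R: Z = R = 4200 Ω
  L: Z = jωL = j·314.2·0.00096 = 0 + j0.3016 Ω
Step 3 — Series combination: Z_total = R + L = 4200 + j0.3016 Ω = 4200∠0.0° Ω.
Step 4 — Source phasor: V = 9.22∠83.5° V = 1.044 + j9.161 V.
Step 5 — Ohm's law: I = V / Z_total = (1.044 + j9.161) / (4200 + j0.3016) = 0.0002487 + j0.002181 A.
Step 6 — Convert to polar: |I| = 0.002195 A, ∠I = 83.5°.

I = 0.002195∠83.5° A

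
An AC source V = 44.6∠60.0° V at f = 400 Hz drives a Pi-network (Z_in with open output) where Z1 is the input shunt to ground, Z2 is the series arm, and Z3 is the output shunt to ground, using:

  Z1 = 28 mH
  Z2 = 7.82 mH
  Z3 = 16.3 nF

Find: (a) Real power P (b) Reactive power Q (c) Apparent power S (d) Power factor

Step 1 — Angular frequency: ω = 2π·f = 2π·400 = 2513 rad/s.
Step 2 — Component impedances:
  Z1: Z = jωL = j·2513·0.028 = 0 + j70.37 Ω
  Z2: Z = jωL = j·2513·0.00782 = 0 + j19.65 Ω
  Z3: Z = 1/(jωC) = -j/(ω·C) = 0 - j2.441e+04 Ω
Step 3 — With open output, the series arm Z2 and the output shunt Z3 appear in series to ground: Z2 + Z3 = 0 - j2.439e+04 Ω.
Step 4 — Parallel with input shunt Z1: Z_in = Z1 || (Z2 + Z3) = 0 + j70.58 Ω = 70.58∠90.0° Ω.
Step 5 — Source phasor: V = 44.6∠60.0° V = 22.3 + j38.62 V.
Step 6 — Current: I = V / Z = 0.5473 - j0.316 A = 0.6319∠-30.0° A.
Step 7 — Complex power: S = V·I* = 0 + j28.18 VA.
Step 8 — Real power: P = Re(S) = 0 W.
Step 9 — Reactive power: Q = Im(S) = 28.18 VAR.
Step 10 — Apparent power: |S| = 28.18 VA.
Step 11 — Power factor: PF = P/|S| = 0 (lagging).

(a) P = 0 W  (b) Q = 28.18 VAR  (c) S = 28.18 VA  (d) PF = 0 (lagging)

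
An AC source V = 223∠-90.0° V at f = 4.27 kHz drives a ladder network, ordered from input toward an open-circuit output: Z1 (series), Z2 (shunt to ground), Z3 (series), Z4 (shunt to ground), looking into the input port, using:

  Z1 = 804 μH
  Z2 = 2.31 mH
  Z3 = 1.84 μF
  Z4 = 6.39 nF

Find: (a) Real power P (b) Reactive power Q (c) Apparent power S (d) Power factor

Step 1 — Angular frequency: ω = 2π·f = 2π·4270 = 2.683e+04 rad/s.
Step 2 — Component impedances:
  Z1: Z = jωL = j·2.683e+04·0.000804 = 0 + j21.57 Ω
  Z2: Z = jωL = j·2.683e+04·0.00231 = 0 + j61.98 Ω
  Z3: Z = 1/(jωC) = -j/(ω·C) = 0 - j20.26 Ω
  Z4: Z = 1/(jωC) = -j/(ω·C) = 0 - j5833 Ω
Step 3 — Ladder network (open output): work backward from the far end, alternating series and parallel combinations. Z_in = 0 + j84.21 Ω = 84.21∠90.0° Ω.
Step 4 — Source phasor: V = 223∠-90.0° V = 0 - j223 V.
Step 5 — Current: I = V / Z = -2.648 A = 2.648∠-180.0° A.
Step 6 — Complex power: S = V·I* = 0 + j590.5 VA.
Step 7 — Real power: P = Re(S) = 0 W.
Step 8 — Reactive power: Q = Im(S) = 590.5 VAR.
Step 9 — Apparent power: |S| = 590.5 VA.
Step 10 — Power factor: PF = P/|S| = 0 (lagging).

(a) P = 0 W  (b) Q = 590.5 VAR  (c) S = 590.5 VA  (d) PF = 0 (lagging)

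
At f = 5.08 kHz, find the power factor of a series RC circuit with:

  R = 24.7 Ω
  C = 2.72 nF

Step 1 — Angular frequency: ω = 2π·f = 2π·5080 = 3.192e+04 rad/s.
Step 2 — Component impedances:
  R: Z = R = 24.7 Ω
  C: Z = 1/(jωC) = -j/(ω·C) = 0 - j1.152e+04 Ω
Step 3 — Series combination: Z_total = R + C = 24.7 - j1.152e+04 Ω = 1.152e+04∠-89.9° Ω.
Step 4 — Power factor: PF = cos(φ) = Re(Z)/|Z| = 24.7/1.152e+04 = 0.002144.
Step 5 — Type: Im(Z) = -1.152e+04 ⇒ leading (phase φ = -89.9°).

PF = 0.002144 (leading, φ = -89.9°)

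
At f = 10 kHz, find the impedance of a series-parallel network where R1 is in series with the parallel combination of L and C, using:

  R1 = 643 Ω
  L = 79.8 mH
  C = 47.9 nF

Step 1 — Angular frequency: ω = 2π·f = 2π·1e+04 = 6.283e+04 rad/s.
Step 2 — Component impedances:
  R1: Z = R = 643 Ω
  L: Z = jωL = j·6.283e+04·0.0798 = 0 + j5014 Ω
  C: Z = 1/(jωC) = -j/(ω·C) = 0 - j332.3 Ω
Step 3 — Parallel branch: L || C = 1/(1/L + 1/C) = 0 - j355.8 Ω.
Step 4 — Series with R1: Z_total = R1 + (L || C) = 643 - j355.8 Ω = 734.9∠-29.0° Ω.

Z = 643 - j355.8 Ω = 734.9∠-29.0° Ω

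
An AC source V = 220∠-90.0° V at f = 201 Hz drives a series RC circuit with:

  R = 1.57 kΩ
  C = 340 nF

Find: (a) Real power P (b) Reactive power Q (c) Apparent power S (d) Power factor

Step 1 — Angular frequency: ω = 2π·f = 2π·201 = 1263 rad/s.
Step 2 — Component impedances:
  R: Z = R = 1570 Ω
  C: Z = 1/(jωC) = -j/(ω·C) = 0 - j2329 Ω
Step 3 — Series combination: Z_total = R + C = 1570 - j2329 Ω = 2809∠-56.0° Ω.
Step 4 — Source phasor: V = 220∠-90.0° V = 0 - j220 V.
Step 5 — Current: I = V / Z = 0.06495 - j0.04379 A = 0.07833∠-34.0° A.
Step 6 — Complex power: S = V·I* = 9.633 - j14.29 VA.
Step 7 — Real power: P = Re(S) = 9.633 W.
Step 8 — Reactive power: Q = Im(S) = -14.29 VAR.
Step 9 — Apparent power: |S| = 17.23 VA.
Step 10 — Power factor: PF = P/|S| = 0.559 (leading).

(a) P = 9.633 W  (b) Q = -14.29 VAR  (c) S = 17.23 VA  (d) PF = 0.559 (leading)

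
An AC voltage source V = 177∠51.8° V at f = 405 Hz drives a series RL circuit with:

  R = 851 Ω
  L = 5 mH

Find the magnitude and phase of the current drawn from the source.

Step 1 — Angular frequency: ω = 2π·f = 2π·405 = 2545 rad/s.
Step 2 — Component impedances:
  R: Z = R = 851 Ω
  L: Z = jωL = j·2545·0.005 = 0 + j12.72 Ω
Step 3 — Series combination: Z_total = R + L = 851 + j12.72 Ω = 851.1∠0.9° Ω.
Step 4 — Source phasor: V = 177∠51.8° V = 109.5 + j139.1 V.
Step 5 — Ohm's law: I = V / Z_total = (109.5 + j139.1) / (851 + j12.72) = 0.131 + j0.1615 A.
Step 6 — Convert to polar: |I| = 0.208 A, ∠I = 50.9°.

I = 0.208∠50.9° A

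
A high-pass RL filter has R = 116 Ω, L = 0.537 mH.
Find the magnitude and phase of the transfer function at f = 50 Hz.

Step 1 — Angular frequency: ω = 2π·50 = 314.2 rad/s.
Step 2 — Transfer function: H(jω) = jωL/(R + jωL).
Step 3 — Numerator jωL = j·0.1687; denominator R + jωL = 116 + j0.1687.
Step 4 — H = 2.115e-06 + j0.001454.
Step 5 — Magnitude: |H| = 0.001454 (-56.7 dB); phase: φ = 89.9°.

|H| = 0.001454 (-56.7 dB), φ = 89.9°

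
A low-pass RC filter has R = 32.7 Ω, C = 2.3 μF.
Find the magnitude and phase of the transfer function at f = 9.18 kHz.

Step 1 — Angular frequency: ω = 2π·9180 = 5.768e+04 rad/s.
Step 2 — Transfer function: H(jω) = 1/(1 + jωRC).
Step 3 — Denominator: 1 + jωRC = 1 + j·5.768e+04·32.7·2.3e-06 = 1 + j4.338.
Step 4 — H = 0.05046 - j0.2189.
Step 5 — Magnitude: |H| = 0.2246 (-13.0 dB); phase: φ = -77.0°.

|H| = 0.2246 (-13.0 dB), φ = -77.0°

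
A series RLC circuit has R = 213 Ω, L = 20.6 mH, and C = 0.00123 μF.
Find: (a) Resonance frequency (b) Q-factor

Step 1 — Resonance condition Im(Z)=0 gives ω₀ = 1/√(LC).
Step 2 — ω₀ = 1/√(0.0206·1.23e-09) = 1.987e+05 rad/s.
Step 3 — f₀ = ω₀/(2π) = 3.162e+04 Hz.
Step 4 — Series Q: Q = ω₀L/R = 1.987e+05·0.0206/213 = 19.21.

(a) f₀ = 3.162e+04 Hz  (b) Q = 19.21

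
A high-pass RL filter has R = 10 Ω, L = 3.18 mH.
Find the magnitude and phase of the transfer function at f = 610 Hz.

Step 1 — Angular frequency: ω = 2π·610 = 3833 rad/s.
Step 2 — Transfer function: H(jω) = jωL/(R + jωL).
Step 3 — Numerator jωL = j·12.19; denominator R + jωL = 10 + j12.19.
Step 4 — H = 0.5977 + j0.4904.
Step 5 — Magnitude: |H| = 0.7731 (-2.2 dB); phase: φ = 39.4°.

|H| = 0.7731 (-2.2 dB), φ = 39.4°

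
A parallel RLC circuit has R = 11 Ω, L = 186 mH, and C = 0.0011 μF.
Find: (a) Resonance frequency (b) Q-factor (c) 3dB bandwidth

Step 1 — Resonance: ω₀ = 1/√(LC) = 1/√(0.186·1.1e-09) = 6.991e+04 rad/s.
Step 2 — f₀ = ω₀/(2π) = 1.113e+04 Hz.
Step 3 — Parallel Q: Q = R/(ω₀L) = 11/(6.991e+04·0.186) = 0.0008459.
Step 4 — Bandwidth: Δω = ω₀/Q = 8.264e+07 rad/s; BW = Δω/(2π) = 1.315e+07 Hz.

(a) f₀ = 1.113e+04 Hz  (b) Q = 0.0008459  (c) BW = 1.315e+07 Hz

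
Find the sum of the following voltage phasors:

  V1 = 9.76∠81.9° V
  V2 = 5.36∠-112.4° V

Step 1 — Convert each phasor to rectangular form:
  V1 = 9.76·(cos(81.9°) + j·sin(81.9°)) = 1.375 + j9.663 V
  V2 = 5.36·(cos(-112.4°) + j·sin(-112.4°)) = -2.043 - j4.956 V
Step 2 — Sum components: V_total = -0.6673 + j4.707 V.
Step 3 — Convert to polar: |V_total| = 4.754 V, ∠V_total = 98.1°.

V_total = 4.754∠98.1° V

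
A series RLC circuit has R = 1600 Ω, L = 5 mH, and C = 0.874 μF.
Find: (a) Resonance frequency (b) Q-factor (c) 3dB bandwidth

Step 1 — Resonance: ω₀ = 1/√(LC) = 1/√(0.005·8.74e-07) = 1.513e+04 rad/s.
Step 2 — f₀ = ω₀/(2π) = 2408 Hz.
Step 3 — Series Q: Q = ω₀L/R = 1.513e+04·0.005/1600 = 0.04727.
Step 4 — Bandwidth: Δω = ω₀/Q = 3.2e+05 rad/s; BW = Δω/(2π) = 5.093e+04 Hz.

(a) f₀ = 2408 Hz  (b) Q = 0.04727  (c) BW = 5.093e+04 Hz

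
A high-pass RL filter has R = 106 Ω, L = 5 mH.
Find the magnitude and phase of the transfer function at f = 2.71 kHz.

Step 1 — Angular frequency: ω = 2π·2710 = 1.703e+04 rad/s.
Step 2 — Transfer function: H(jω) = jωL/(R + jωL).
Step 3 — Numerator jωL = j·85.14; denominator R + jωL = 106 + j85.14.
Step 4 — H = 0.3921 + j0.4882.
Step 5 — Magnitude: |H| = 0.6262 (-4.1 dB); phase: φ = 51.2°.

|H| = 0.6262 (-4.1 dB), φ = 51.2°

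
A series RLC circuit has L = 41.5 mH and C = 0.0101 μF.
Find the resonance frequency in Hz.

Step 1 — Resonance condition Im(Z)=0 gives ω₀ = 1/√(LC).
Step 2 — ω₀ = 1/√(0.0415·1.01e-08) = 4.884e+04 rad/s.
Step 3 — f₀ = ω₀/(2π) = 7774 Hz.

f₀ = 7774 Hz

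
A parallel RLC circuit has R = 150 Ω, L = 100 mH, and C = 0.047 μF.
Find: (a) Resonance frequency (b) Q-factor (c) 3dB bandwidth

Step 1 — Resonance: ω₀ = 1/√(LC) = 1/√(0.1·4.7e-08) = 1.459e+04 rad/s.
Step 2 — f₀ = ω₀/(2π) = 2322 Hz.
Step 3 — Parallel Q: Q = R/(ω₀L) = 150/(1.459e+04·0.1) = 0.1028.
Step 4 — Bandwidth: Δω = ω₀/Q = 1.418e+05 rad/s; BW = Δω/(2π) = 2.258e+04 Hz.

(a) f₀ = 2322 Hz  (b) Q = 0.1028  (c) BW = 2.258e+04 Hz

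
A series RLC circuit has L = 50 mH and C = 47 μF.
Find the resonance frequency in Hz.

Step 1 — Resonance condition Im(Z)=0 gives ω₀ = 1/√(LC).
Step 2 — ω₀ = 1/√(0.05·4.7e-05) = 652.3 rad/s.
Step 3 — f₀ = ω₀/(2π) = 103.8 Hz.

f₀ = 103.8 Hz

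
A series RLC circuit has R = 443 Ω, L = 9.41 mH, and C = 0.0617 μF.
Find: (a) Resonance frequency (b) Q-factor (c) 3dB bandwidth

Step 1 — Resonance condition Im(Z)=0 gives ω₀ = 1/√(LC).
Step 2 — ω₀ = 1/√(0.00941·6.17e-08) = 4.15e+04 rad/s.
Step 3 — f₀ = ω₀/(2π) = 6605 Hz.
Step 4 — Series Q: Q = ω₀L/R = 4.15e+04·0.00941/443 = 0.8816.
Step 5 — 3dB bandwidth: Δω = ω₀/Q = 4.708e+04 rad/s; BW = Δω/(2π) = 7493 Hz.

(a) f₀ = 6605 Hz  (b) Q = 0.8816  (c) BW = 7493 Hz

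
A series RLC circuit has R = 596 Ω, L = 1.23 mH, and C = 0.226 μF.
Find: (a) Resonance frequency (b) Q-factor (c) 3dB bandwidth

Step 1 — Resonance: ω₀ = 1/√(LC) = 1/√(0.00123·2.26e-07) = 5.998e+04 rad/s.
Step 2 — f₀ = ω₀/(2π) = 9546 Hz.
Step 3 — Series Q: Q = ω₀L/R = 5.998e+04·0.00123/596 = 0.1238.
Step 4 — Bandwidth: Δω = ω₀/Q = 4.846e+05 rad/s; BW = Δω/(2π) = 7.712e+04 Hz.

(a) f₀ = 9546 Hz  (b) Q = 0.1238  (c) BW = 7.712e+04 Hz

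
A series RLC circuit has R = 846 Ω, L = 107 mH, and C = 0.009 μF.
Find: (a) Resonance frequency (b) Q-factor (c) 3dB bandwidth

Step 1 — Resonance: ω₀ = 1/√(LC) = 1/√(0.107·9e-09) = 3.222e+04 rad/s.
Step 2 — f₀ = ω₀/(2π) = 5129 Hz.
Step 3 — Series Q: Q = ω₀L/R = 3.222e+04·0.107/846 = 4.076.
Step 4 — Bandwidth: Δω = ω₀/Q = 7907 rad/s; BW = Δω/(2π) = 1258 Hz.

(a) f₀ = 5129 Hz  (b) Q = 4.076  (c) BW = 1258 Hz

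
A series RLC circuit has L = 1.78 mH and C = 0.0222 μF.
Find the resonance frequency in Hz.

Step 1 — Resonance condition Im(Z)=0 gives ω₀ = 1/√(LC).
Step 2 — ω₀ = 1/√(0.00178·2.22e-08) = 1.591e+05 rad/s.
Step 3 — f₀ = ω₀/(2π) = 2.532e+04 Hz.

f₀ = 2.532e+04 Hz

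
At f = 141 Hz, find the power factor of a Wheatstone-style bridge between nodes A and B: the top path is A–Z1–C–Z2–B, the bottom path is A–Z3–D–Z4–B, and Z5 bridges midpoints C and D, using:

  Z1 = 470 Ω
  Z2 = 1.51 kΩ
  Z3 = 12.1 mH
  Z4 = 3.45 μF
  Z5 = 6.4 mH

Step 1 — Angular frequency: ω = 2π·f = 2π·141 = 885.9 rad/s.
Step 2 — Component impedances:
  Z1: Z = R = 470 Ω
  Z2: Z = R = 1510 Ω
  Z3: Z = jωL = j·885.9·0.0121 = 0 + j10.72 Ω
  Z4: Z = 1/(jωC) = -j/(ω·C) = 0 - j327.2 Ω
  Z5: Z = jωL = j·885.9·0.0064 = 0 + j5.67 Ω
Step 3 — Bridge requires nodal analysis (the Z5 bridge couples midpoints C and D, so the two paths cannot be reduced to a simple series/parallel combination). Setting node B to ground and injecting 1 A at node A, the 3-node admittance system at A, C, D solves to V_A = Z_AB = 68.07 - j302.1 Ω = 309.7∠-77.3° Ω.
Step 4 — Power factor: PF = cos(φ) = Re(Z)/|Z| = 68.07/309.7 = 0.2198.
Step 5 — Type: Im(Z) = -302.1 ⇒ leading (phase φ = -77.3°).

PF = 0.2198 (leading, φ = -77.3°)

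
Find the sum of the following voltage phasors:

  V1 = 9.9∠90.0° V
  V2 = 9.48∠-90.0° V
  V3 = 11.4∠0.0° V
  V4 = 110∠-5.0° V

Step 1 — Convert each phasor to rectangular form:
  V1 = 9.9·(cos(90.0°) + j·sin(90.0°)) = 0 + j9.9 V
  V2 = 9.48·(cos(-90.0°) + j·sin(-90.0°)) = 0 - j9.48 V
  V3 = 11.4·(cos(0.0°) + j·sin(0.0°)) = 11.4 V
  V4 = 110·(cos(-5.0°) + j·sin(-5.0°)) = 109.6 - j9.587 V
Step 2 — Sum components: V_total = 121 - j9.167 V.
Step 3 — Convert to polar: |V_total| = 121.3 V, ∠V_total = -4.3°.

V_total = 121.3∠-4.3° V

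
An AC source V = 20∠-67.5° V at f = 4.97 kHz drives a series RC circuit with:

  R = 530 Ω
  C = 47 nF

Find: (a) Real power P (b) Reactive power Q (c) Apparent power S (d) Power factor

Step 1 — Angular frequency: ω = 2π·f = 2π·4970 = 3.123e+04 rad/s.
Step 2 — Component impedances:
  R: Z = R = 530 Ω
  C: Z = 1/(jωC) = -j/(ω·C) = 0 - j681.3 Ω
Step 3 — Series combination: Z_total = R + C = 530 - j681.3 Ω = 863.2∠-52.1° Ω.
Step 4 — Source phasor: V = 20∠-67.5° V = 7.654 - j18.48 V.
Step 5 — Current: I = V / Z = 0.02234 - j0.006144 A = 0.02317∠-15.4° A.
Step 6 — Complex power: S = V·I* = 0.2845 - j0.3658 VA.
Step 7 — Real power: P = Re(S) = 0.2845 W.
Step 8 — Reactive power: Q = Im(S) = -0.3658 VAR.
Step 9 — Apparent power: |S| = 0.4634 VA.
Step 10 — Power factor: PF = P/|S| = 0.614 (leading).

(a) P = 0.2845 W  (b) Q = -0.3658 VAR  (c) S = 0.4634 VA  (d) PF = 0.614 (leading)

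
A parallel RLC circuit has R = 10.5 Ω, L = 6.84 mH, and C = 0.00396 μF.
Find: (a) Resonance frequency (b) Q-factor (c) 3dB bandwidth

Step 1 — Resonance: ω₀ = 1/√(LC) = 1/√(0.00684·3.96e-09) = 1.921e+05 rad/s.
Step 2 — f₀ = ω₀/(2π) = 3.058e+04 Hz.
Step 3 — Parallel Q: Q = R/(ω₀L) = 10.5/(1.921e+05·0.00684) = 0.007989.
Step 4 — Bandwidth: Δω = ω₀/Q = 2.405e+07 rad/s; BW = Δω/(2π) = 3.828e+06 Hz.

(a) f₀ = 3.058e+04 Hz  (b) Q = 0.007989  (c) BW = 3.828e+06 Hz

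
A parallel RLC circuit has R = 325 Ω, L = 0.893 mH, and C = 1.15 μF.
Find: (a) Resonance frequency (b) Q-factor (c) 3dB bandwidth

Step 1 — Resonance: ω₀ = 1/√(LC) = 1/√(0.000893·1.15e-06) = 3.121e+04 rad/s.
Step 2 — f₀ = ω₀/(2π) = 4966 Hz.
Step 3 — Parallel Q: Q = R/(ω₀L) = 325/(3.121e+04·0.000893) = 11.66.
Step 4 — Bandwidth: Δω = ω₀/Q = 2676 rad/s; BW = Δω/(2π) = 425.8 Hz.

(a) f₀ = 4966 Hz  (b) Q = 11.66  (c) BW = 425.8 Hz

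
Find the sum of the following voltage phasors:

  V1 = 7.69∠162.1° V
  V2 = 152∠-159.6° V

Step 1 — Convert each phasor to rectangular form:
  V1 = 7.69·(cos(162.1°) + j·sin(162.1°)) = -7.318 + j2.364 V
  V2 = 152·(cos(-159.6°) + j·sin(-159.6°)) = -142.5 - j52.98 V
Step 2 — Sum components: V_total = -149.8 - j50.62 V.
Step 3 — Convert to polar: |V_total| = 158.1 V, ∠V_total = -161.3°.

V_total = 158.1∠-161.3° V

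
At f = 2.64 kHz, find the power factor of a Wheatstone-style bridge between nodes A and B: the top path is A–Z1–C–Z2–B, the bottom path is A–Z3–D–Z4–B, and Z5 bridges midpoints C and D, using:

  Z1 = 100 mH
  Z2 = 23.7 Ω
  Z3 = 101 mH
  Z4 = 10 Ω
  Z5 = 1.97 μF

Step 1 — Angular frequency: ω = 2π·f = 2π·2640 = 1.659e+04 rad/s.
Step 2 — Component impedances:
  Z1: Z = jωL = j·1.659e+04·0.1 = 0 + j1659 Ω
  Z2: Z = R = 23.7 Ω
  Z3: Z = jωL = j·1.659e+04·0.101 = 0 + j1675 Ω
  Z4: Z = R = 10 Ω
  Z5: Z = 1/(jωC) = -j/(ω·C) = 0 - j30.6 Ω
Step 3 — Bridge requires nodal analysis (the Z5 bridge couples midpoints C and D, so the two paths cannot be reduced to a simple series/parallel combination). Setting node B to ground and injecting 1 A at node A, the 3-node admittance system at A, C, D solves to V_A = Z_AB = 7.684 + j832.8 Ω = 832.8∠89.5° Ω.
Step 4 — Power factor: PF = cos(φ) = Re(Z)/|Z| = 7.6839/832.83 = 0.009226.
Step 5 — Type: Im(Z) = 832.8 ⇒ lagging (phase φ = 89.5°).

PF = 0.009226 (lagging, φ = 89.5°)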